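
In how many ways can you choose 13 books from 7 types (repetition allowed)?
C(13+7-1, 7-1) = C(19, 6) = 27132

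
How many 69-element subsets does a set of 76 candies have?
C(76,69) = 76!/(69!×7!) = 2186189400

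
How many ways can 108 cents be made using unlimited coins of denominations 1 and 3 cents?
Coefficient of x^108 in 1/(1-x^1) · 1/(1-x^3). Use j coins of 3 for j = 0..⌊108/3⌋ = 36, the rest in 1s: 36 + 1 = 37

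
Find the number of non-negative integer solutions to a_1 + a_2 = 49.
C(49+2-1, 2-1) = C(50, 1) = 50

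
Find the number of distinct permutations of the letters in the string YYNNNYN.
7! / (3! × 4!) = 35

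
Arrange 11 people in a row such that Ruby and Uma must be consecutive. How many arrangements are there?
Treat the 2 as one block: (11-2+1)! × 2! = 3628800 × 2 = 7257600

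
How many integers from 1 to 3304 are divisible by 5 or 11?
⌊3304/5⌋ + ⌊3304/11⌋ - ⌊3304/55⌋ = 660 + 300 - 60 = 900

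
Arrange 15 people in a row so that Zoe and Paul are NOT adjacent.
Total - adjacent = 15! - (15-1)!×2 = 1307674368000 - 174356582400 = 1133317785600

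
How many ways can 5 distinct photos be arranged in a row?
5! = 120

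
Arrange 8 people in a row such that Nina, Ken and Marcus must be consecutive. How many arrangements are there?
Treat the 3 as one block: (8-3+1)! × 3! = 720 × 6 = 4320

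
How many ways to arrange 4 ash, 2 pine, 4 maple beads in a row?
10! / (4! × 2! × 4!) = 3150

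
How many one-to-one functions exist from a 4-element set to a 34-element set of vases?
P(34,4) = 34!/(34-4)! = 1113024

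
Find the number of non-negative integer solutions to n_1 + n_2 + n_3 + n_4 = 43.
C(43+4-1, 4-1) = C(46, 3) = 15180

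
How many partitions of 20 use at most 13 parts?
By conjugation, equals partitions of 20 into parts ≤ 13. Let r_j(i) = number of partitions of i into parts ≤ j, for i = 0..20. r_1(i) = 1 for all i; r_j(i) = r_{j-1}(i) + r_j(i-j). Rows j = 2..13: ≤2: 1 1 2 2 3 3 4 4 5 5 6 6 7 7 8 8 9 9 10 10 11; ≤3: 1 1 2 3 4 5 7 8 10 12 14 16 19 21 24 27 30 33 37 40 44; ≤4: 1 1 2 3 5 6 9 11 15 18 23 27 34 39 47 54 64 72 84 94 108; ≤5: 1 1 2 3 5 7 10 13 18 23 30 37 47 57 70 84 101 119 141 164 192; ≤6: 1 1 2 3 5 7 11 14 20 26 35 44 58 71 90 110 136 163 199 235 282; ≤7: 1 1 2 3 5 7 11 15 21 28 38 49 65 82 105 131 164 201 248 300 364; ≤8: 1 1 2 3 5 7 11 15 22 29 40 52 70 89 116 146 186 230 288 352 434; ≤9: 1 1 2 3 5 7 11 15 22 30 41 54 73 94 123 157 201 252 318 393 488; ≤10: 1 1 2 3 5 7 11 15 22 30 42 55 75 97 128 164 212 267 340 423 530; ≤11: 1 1 2 3 5 7 11 15 22 30 42 56 76 99 131 169 219 278 355 445 560; ≤12: 1 1 2 3 5 7 11 15 22 30 42 56 77 100 133 172 224 285 366 460 582; ≤13: 1 1 2 3 5 7 11 15 22 30 42 56 77 101 134 174 227 290 373 471 597. r_13(20) = 597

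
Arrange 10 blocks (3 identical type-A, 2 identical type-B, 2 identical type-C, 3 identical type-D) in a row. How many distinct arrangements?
10! / (3! × 2! × 2! × 3!) = 25200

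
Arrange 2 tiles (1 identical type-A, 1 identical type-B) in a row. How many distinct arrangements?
2! / (1! × 1!) = 2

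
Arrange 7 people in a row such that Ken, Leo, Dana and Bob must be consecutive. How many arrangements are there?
Treat the 4 as one block: (7-4+1)! × 4! = 24 × 24 = 576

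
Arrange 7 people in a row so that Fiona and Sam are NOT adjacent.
Total - adjacent = 7! - (7-1)!×2 = 5040 - 1440 = 3600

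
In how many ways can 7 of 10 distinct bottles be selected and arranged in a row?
P(10,7) = 10!/(10-7)! = 604800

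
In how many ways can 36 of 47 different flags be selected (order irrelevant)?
C(47,36) = 47!/(36!×11!) = 17417133617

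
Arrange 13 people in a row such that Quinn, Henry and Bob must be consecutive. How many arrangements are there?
Treat the 3 as one block: (13-3+1)! × 3! = 39916800 × 6 = 239500800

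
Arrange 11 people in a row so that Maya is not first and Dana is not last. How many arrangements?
By inclusion-exclusion: 11! - 2×(11-1)! + (11-2)! = 39916800 - 7257600 + 362880 = 33022080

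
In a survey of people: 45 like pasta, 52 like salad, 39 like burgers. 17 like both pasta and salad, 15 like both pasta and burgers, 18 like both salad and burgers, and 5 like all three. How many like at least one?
|A∪B∪C| = 45+52+39-17-15-18+5 = 91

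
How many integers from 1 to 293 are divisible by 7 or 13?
⌊293/7⌋ + ⌊293/13⌋ - ⌊293/91⌋ = 41 + 22 - 3 = 60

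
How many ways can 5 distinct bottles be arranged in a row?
5! = 120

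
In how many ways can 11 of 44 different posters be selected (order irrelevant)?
C(44,11) = 44!/(11!×33!) = 7669339132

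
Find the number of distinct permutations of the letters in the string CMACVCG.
7! / (1! × 1! × 1! × 3! × 1!) = 840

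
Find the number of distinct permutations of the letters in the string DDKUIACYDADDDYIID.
17! / (1! × 1! × 7! × 1! × 2! × 2! × 3!) = 2940537600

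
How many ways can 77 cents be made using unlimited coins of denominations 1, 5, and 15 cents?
Coefficient of x^77 in 1/(1-x^1) · 1/(1-x^5) · 1/(1-x^15). Case on j = number of 15-cent coins (j = 0..5); remainder r = 77 - 15j is made from {1,5} in ⌊r/5⌋+1 ways. r = 77, 62, 47, 32, 17, 2 → 16 + 13 + 10 + 7 + 4 + 1 = 51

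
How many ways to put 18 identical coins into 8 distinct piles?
C(18+8-1, 8-1) = C(25, 7) = 480700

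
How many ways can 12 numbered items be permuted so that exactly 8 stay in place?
Choose the 8 fixed points C(12,8) = 495, derange the rest: !4 = Σ_{j=0}^{4} (-1)^j·4!/j! = 24 - 24 + 12 - 4 + 1 = 9. Product = 495 × 9 = 4455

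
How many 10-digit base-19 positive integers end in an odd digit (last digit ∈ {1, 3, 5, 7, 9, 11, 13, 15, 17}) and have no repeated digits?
Last∈{1,3,5,7,9,11,13,15,17}. Last=0: 0. Last nonzero: 9×17×P(17,8) = 149967417600. Total = 149967417600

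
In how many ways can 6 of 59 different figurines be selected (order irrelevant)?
C(59,6) = 59!/(6!×53!) = 45057474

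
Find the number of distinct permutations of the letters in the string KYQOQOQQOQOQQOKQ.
16! / (8! × 5! × 1! × 2!) = 2162160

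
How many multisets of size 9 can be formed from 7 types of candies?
C(9+7-1, 7-1) = C(15, 6) = 5005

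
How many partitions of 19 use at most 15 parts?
By conjugation, equals partitions of 19 into parts ≤ 15. Let r_j(i) = number of partitions of i into parts ≤ j, for i = 0..19. r_1(i) = 1 for all i; r_j(i) = r_{j-1}(i) + r_j(i-j). Rows j = 2..15: ≤2: 1 1 2 2 3 3 4 4 5 5 6 6 7 7 8 8 9 9 10 10; ≤3: 1 1 2 3 4 5 7 8 10 12 14 16 19 21 24 27 30 33 37 40; ≤4: 1 1 2 3 5 6 9 11 15 18 23 27 34 39 47 54 64 72 84 94; ≤5: 1 1 2 3 5 7 10 13 18 23 30 37 47 57 70 84 101 119 141 164; ≤6: 1 1 2 3 5 7 11 14 20 26 35 44 58 71 90 110 136 163 199 235; ≤7: 1 1 2 3 5 7 11 15 21 28 38 49 65 82 105 131 164 201 248 300; ≤8: 1 1 2 3 5 7 11 15 22 29 40 52 70 89 116 146 186 230 288 352; ≤9: 1 1 2 3 5 7 11 15 22 30 41 54 73 94 123 157 201 252 318 393; ≤10: 1 1 2 3 5 7 11 15 22 30 42 55 75 97 128 164 212 267 340 423; ≤11: 1 1 2 3 5 7 11 15 22 30 42 56 76 99 131 169 219 278 355 445; ≤12: 1 1 2 3 5 7 11 15 22 30 42 56 77 100 133 172 224 285 366 460; ≤13: 1 1 2 3 5 7 11 15 22 30 42 56 77 101 134 174 227 290 373 471; ≤14: 1 1 2 3 5 7 11 15 22 30 42 56 77 101 135 175 229 293 378 478; ≤15: 1 1 2 3 5 7 11 15 22 30 42 56 77 101 135 176 230 295 381 483. r_15(19) = 483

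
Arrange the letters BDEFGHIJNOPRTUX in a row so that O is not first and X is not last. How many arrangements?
By inclusion-exclusion: 15! - 2×(15-1)! + (15-2)! = 1307674368000 - 174356582400 + 6227020800 = 1139544806400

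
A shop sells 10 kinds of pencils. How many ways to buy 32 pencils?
C(32+10-1, 10-1) = C(41, 9) = 350343565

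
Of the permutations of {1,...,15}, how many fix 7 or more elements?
Exactly j fixed points: C(15,j)·!(15-j); sum over j ≥ 7 (derangement numbers via !m = (m-1)·(!(m-1) + !(m-2)): !0..!8 = 1, 0, 1, 2, 9, 44, 265, 1854, 14833). Σ_{j=7}^{15} C(15,j)·!(15-j) = C(15,7)·!8 + C(15,8)·!7 + C(15,9)·!6 + C(15,10)·!5 + C(15,11)·!4 + C(15,12)·!3 + C(15,13)·!2 + C(15,14)·!1 + C(15,15)·!0 = 6435·14833 + 6435·1854 + 5005·265 + 3003·44 + 1365·9 + 455·2 + 105·1 + 15·0 + 1·1 = 108852603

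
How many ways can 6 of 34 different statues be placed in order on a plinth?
P(34,6) = 34!/(34-6)! = 968330880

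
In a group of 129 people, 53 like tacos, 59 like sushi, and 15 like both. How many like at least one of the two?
|A∪B| = |A| + |B| - |A∩B| = 53 + 59 - 15 = 97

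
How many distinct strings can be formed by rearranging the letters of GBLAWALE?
8! / (1! × 1! × 1! × 1! × 2! × 2!) = 10080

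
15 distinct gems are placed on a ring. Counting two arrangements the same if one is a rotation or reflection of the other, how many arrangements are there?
(15-1)!/2 = 87178291200/2 = 43589145600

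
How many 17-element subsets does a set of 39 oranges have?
C(39,17) = 39!/(17!×22!) = 51021117810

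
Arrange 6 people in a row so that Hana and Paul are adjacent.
Treat as block: (6-1)! × 2! = 120 × 2 = 240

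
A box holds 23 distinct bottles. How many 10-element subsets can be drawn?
C(23,10) = 23!/(10!×13!) = 1144066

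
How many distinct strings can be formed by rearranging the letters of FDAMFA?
6! / (2! × 2! × 1! × 1!) = 180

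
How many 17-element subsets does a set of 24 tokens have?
C(24,17) = 24!/(17!×7!) = 346104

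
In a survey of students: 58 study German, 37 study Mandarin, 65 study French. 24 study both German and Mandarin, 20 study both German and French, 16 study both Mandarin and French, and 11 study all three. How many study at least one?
|A∪B∪C| = 58+37+65-24-20-16+11 = 111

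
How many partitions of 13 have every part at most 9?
Let r_j(i) = number of partitions of i into parts ≤ j, for i = 0..13. r_1(i) = 1 for all i; r_j(i) = r_{j-1}(i) + r_j(i-j). Rows j = 2..9: ≤2: 1 1 2 2 3 3 4 4 5 5 6 6 7 7; ≤3: 1 1 2 3 4 5 7 8 10 12 14 16 19 21; ≤4: 1 1 2 3 5 6 9 11 15 18 23 27 34 39; ≤5: 1 1 2 3 5 7 10 13 18 23 30 37 47 57; ≤6: 1 1 2 3 5 7 11 14 20 26 35 44 58 71; ≤7: 1 1 2 3 5 7 11 15 21 28 38 49 65 82; ≤8: 1 1 2 3 5 7 11 15 22 29 40 52 70 89; ≤9: 1 1 2 3 5 7 11 15 22 30 41 54 73 94. r_9(13) = 94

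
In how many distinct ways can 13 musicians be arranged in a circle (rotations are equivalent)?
Circular: fix one position, arrange the rest. (13-1)! = 479001600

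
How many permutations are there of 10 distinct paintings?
10! = 3628800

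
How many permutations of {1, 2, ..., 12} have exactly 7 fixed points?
Choose the 7 fixed points C(12,7) = 792, derange the rest: !5 = Σ_{j=0}^{5} (-1)^j·5!/j! = 120 - 120 + 60 - 20 + 5 - 1 = 44. Product = 792 × 44 = 34848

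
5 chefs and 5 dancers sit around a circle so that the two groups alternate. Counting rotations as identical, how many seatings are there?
Fix one of the chefs: (5-1)! ways for the remaining chefs, × 5! ways for the dancers = 24 × 120 = 2880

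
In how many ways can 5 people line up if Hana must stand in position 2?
Fix one position: (5-1)! = 24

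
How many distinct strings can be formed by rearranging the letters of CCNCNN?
6! / (3! × 3!) = 20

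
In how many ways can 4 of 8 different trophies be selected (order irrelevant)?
C(8,4) = 8!/(4!×4!) = 70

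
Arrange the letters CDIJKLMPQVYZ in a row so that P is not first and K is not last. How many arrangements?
By inclusion-exclusion: 12! - 2×(12-1)! + (12-2)! = 479001600 - 79833600 + 3628800 = 402796800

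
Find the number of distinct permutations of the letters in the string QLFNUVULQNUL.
12! / (2! × 1! × 2! × 3! × 3! × 1!) = 3326400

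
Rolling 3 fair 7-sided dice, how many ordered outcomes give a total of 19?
Coefficient of x^19 in (x + x² + ... + x^7)^3. By inclusion-exclusion on dice exceeding 7: Σ_j (-1)^j C(3,j)·C(19-1-7j, 2) = C(3,0)·C(18,2) - C(3,1)·C(11,2) + C(3,2)·C(4,2) = 1·153 - 3·55 + 3·6 = 6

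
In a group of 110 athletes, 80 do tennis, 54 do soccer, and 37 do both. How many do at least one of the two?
|A∪B| = |A| + |B| - |A∩B| = 80 + 54 - 37 = 97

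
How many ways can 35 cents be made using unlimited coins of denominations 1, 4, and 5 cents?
Coefficient of x^35 in 1/(1-x^1) · 1/(1-x^4) · 1/(1-x^5). Case on j = number of 5-cent coins (j = 0..7); remainder r = 35 - 5j is made from {1,4} in ⌊r/4⌋+1 ways. r = 35, 30, 25, 20, 15, 10, 5, 0 → 9 + 8 + 7 + 6 + 4 + 3 + 2 + 1 = 40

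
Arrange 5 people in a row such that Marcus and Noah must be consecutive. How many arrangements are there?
Treat the 2 as one block: (5-2+1)! × 2! = 24 × 2 = 48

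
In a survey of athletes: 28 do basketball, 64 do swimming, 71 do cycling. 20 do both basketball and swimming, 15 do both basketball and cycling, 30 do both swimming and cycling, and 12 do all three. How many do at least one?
|A∪B∪C| = 28+64+71-20-15-30+12 = 110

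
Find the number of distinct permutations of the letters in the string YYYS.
4! / (1! × 3!) = 4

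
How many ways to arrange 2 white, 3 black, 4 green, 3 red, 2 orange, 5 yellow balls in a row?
19! / (2! × 3! × 4! × 3! × 2! × 5!) = 293318625600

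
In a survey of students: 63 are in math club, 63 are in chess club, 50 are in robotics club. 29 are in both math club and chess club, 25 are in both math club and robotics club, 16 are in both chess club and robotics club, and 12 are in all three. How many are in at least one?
|A∪B∪C| = 63+63+50-29-25-16+12 = 118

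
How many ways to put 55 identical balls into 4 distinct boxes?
C(55+4-1, 4-1) = C(58, 3) = 30856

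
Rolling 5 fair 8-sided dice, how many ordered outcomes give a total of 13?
Coefficient of x^13 in (x + x² + ... + x^8)^5. By inclusion-exclusion on dice exceeding 8: Σ_j (-1)^j C(5,j)·C(13-1-8j, 4) = C(5,0)·C(12,4) - C(5,1)·C(4,4) = 1·495 - 5·1 = 490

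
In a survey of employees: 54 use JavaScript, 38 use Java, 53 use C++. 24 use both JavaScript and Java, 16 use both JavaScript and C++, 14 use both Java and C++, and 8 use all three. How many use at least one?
|A∪B∪C| = 54+38+53-24-16-14+8 = 99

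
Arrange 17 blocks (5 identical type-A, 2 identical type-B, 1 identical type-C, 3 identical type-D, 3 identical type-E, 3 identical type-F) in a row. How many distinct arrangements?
17! / (5! × 2! × 1! × 3! × 3! × 3!) = 6861254400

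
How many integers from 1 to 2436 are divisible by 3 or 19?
⌊2436/3⌋ + ⌊2436/19⌋ - ⌊2436/57⌋ = 812 + 128 - 42 = 898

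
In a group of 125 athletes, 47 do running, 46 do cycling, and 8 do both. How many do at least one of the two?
|A∪B| = |A| + |B| - |A∩B| = 47 + 46 - 8 = 85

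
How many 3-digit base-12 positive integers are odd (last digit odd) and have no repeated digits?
Last∈{1,3,5,7,9,11}. Last=0: 0. Last nonzero: 6×10×P(10,1) = 600. Total = 600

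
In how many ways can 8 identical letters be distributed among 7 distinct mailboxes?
C(8+7-1, 7-1) = C(14, 6) = 3003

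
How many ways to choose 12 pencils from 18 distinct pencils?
C(18,12) = 18!/(12!×6!) = 18564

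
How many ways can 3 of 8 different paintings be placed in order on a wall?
P(8,3) = 8!/(8-3)! = 336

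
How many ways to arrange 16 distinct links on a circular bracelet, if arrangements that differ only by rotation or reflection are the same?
(16-1)!/2 = 1307674368000/2 = 653837184000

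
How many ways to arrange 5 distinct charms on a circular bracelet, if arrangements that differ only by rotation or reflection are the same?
(5-1)!/2 = 24/2 = 12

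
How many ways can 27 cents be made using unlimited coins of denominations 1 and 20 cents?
Coefficient of x^27 in 1/(1-x^1) · 1/(1-x^20). Use j coins of 20 for j = 0..⌊27/20⌋ = 1, the rest in 1s: 1 + 1 = 2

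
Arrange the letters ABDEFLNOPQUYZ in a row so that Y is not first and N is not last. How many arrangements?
By inclusion-exclusion: 13! - 2×(13-1)! + (13-2)! = 6227020800 - 958003200 + 39916800 = 5308934400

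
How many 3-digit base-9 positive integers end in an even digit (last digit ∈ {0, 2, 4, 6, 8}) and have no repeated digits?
Last∈{0,2,4,6,8}. Last=0: 56. Last nonzero: 4×7×P(7,1) = 196. Total = 252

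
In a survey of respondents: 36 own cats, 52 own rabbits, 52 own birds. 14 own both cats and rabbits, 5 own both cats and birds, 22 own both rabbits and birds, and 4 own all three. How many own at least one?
|A∪B∪C| = 36+52+52-14-5-22+4 = 103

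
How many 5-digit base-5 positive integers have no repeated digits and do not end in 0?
Last digit: 4 nonzero choices. First digit: 3 (nonzero, ≠last). Middle 3: P(3,3) = 6. Total = 72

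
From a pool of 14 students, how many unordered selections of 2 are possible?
C(14,2) = 14!/(2!×12!) = 91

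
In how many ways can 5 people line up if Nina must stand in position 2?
Fix one position: (5-1)! = 24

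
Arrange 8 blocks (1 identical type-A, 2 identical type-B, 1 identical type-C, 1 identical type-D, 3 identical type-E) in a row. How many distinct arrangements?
8! / (1! × 2! × 1! × 1! × 3!) = 3360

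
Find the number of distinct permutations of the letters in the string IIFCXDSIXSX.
11! / (1! × 3! × 3! × 2! × 1! × 1!) = 554400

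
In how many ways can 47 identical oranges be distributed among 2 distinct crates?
C(47+2-1, 2-1) = C(48, 1) = 48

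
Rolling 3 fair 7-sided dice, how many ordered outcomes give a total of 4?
Coefficient of x^4 in (x + x² + ... + x^7)^3. By inclusion-exclusion on dice exceeding 7: Σ_j (-1)^j C(3,j)·C(4-1-7j, 2) = C(3,0)·C(3,2) = 1·3 = 3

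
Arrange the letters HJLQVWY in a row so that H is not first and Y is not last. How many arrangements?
By inclusion-exclusion: 7! - 2×(7-1)! + (7-2)! = 5040 - 1440 + 120 = 3720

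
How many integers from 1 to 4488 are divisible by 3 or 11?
⌊4488/3⌋ + ⌊4488/11⌋ - ⌊4488/33⌋ = 1496 + 408 - 136 = 1768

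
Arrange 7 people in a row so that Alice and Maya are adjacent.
Treat as block: (7-1)! × 2! = 720 × 2 = 1440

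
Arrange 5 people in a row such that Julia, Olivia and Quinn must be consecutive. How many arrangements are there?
Treat the 3 as one block: (5-3+1)! × 3! = 6 × 6 = 36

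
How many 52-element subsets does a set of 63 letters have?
C(63,52) = 63!/(52!×11!) = 615790256823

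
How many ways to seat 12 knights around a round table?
Circular: fix one position, arrange the rest. (12-1)! = 39916800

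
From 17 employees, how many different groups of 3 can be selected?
C(17,3) = 17!/(3!×14!) = 680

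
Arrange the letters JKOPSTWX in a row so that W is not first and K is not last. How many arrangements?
By inclusion-exclusion: 8! - 2×(8-1)! + (8-2)! = 40320 - 10080 + 720 = 30960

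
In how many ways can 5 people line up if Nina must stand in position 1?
Fix one position: (5-1)! = 24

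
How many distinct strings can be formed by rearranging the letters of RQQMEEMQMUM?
11! / (1! × 4! × 1! × 2! × 3!) = 138600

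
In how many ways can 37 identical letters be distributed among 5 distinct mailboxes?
C(37+5-1, 5-1) = C(41, 4) = 101270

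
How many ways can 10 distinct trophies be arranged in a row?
10! = 3628800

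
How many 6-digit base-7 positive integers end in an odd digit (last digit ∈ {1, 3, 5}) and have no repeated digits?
Last∈{1,3,5}. Last=0: 0. Last nonzero: 3×5×P(5,4) = 1800. Total = 1800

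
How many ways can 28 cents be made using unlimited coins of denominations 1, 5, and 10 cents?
Coefficient of x^28 in 1/(1-x^1) · 1/(1-x^5) · 1/(1-x^10). Case on j = number of 10-cent coins (j = 0..2); remainder r = 28 - 10j is made from {1,5} in ⌊r/5⌋+1 ways. r = 28, 18, 8 → 6 + 4 + 2 = 12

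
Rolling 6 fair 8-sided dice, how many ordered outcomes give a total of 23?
Coefficient of x^23 in (x + x² + ... + x^8)^6. By inclusion-exclusion on dice exceeding 8: Σ_j (-1)^j C(6,j)·C(23-1-8j, 5) = C(6,0)·C(22,5) - C(6,1)·C(14,5) + C(6,2)·C(6,5) = 1·26334 - 6·2002 + 15·6 = 14412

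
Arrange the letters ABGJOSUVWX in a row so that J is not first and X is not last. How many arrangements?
By inclusion-exclusion: 10! - 2×(10-1)! + (10-2)! = 3628800 - 725760 + 40320 = 2943360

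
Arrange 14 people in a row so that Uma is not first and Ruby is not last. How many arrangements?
By inclusion-exclusion: 14! - 2×(14-1)! + (14-2)! = 87178291200 - 12454041600 + 479001600 = 75203251200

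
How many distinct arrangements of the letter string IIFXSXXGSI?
10! / (3! × 3! × 1! × 2! × 1!) = 50400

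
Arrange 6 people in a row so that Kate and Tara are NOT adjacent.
Total - adjacent = 6! - (6-1)!×2 = 720 - 240 = 480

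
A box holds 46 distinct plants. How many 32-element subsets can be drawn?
C(46,32) = 46!/(32!×14!) = 239877544005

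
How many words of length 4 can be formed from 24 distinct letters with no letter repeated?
P(24,4) = 24!/(24-4)! = 255024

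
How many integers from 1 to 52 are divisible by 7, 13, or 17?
⌊52/7⌋+⌊52/13⌋+⌊52/17⌋ - ⌊52/91⌋-⌊52/119⌋-⌊52/221⌋ + ⌊52/1547⌋ = 7+4+3 - 0-0-0 + 0 = 14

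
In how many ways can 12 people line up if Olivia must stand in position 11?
Fix one position: (12-1)! = 39916800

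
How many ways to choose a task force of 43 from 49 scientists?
C(49,43) = 49!/(43!×6!) = 13983816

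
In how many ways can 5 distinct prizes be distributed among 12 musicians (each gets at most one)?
P(12,5) = 12!/(12-5)! = 95040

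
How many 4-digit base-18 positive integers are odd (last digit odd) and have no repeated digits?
Last∈{1,3,5,7,9,11,13,15,17}. Last=0: 0. Last nonzero: 9×16×P(16,2) = 34560. Total = 34560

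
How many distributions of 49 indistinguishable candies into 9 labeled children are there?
C(49+9-1, 9-1) = C(57, 8) = 1652411475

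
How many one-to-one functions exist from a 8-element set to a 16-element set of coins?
P(16,8) = 16!/(16-8)! = 518918400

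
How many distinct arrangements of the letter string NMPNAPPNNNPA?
12! / (4! × 2! × 1! × 5!) = 83160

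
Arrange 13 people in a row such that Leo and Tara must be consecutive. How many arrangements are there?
Treat the 2 as one block: (13-2+1)! × 2! = 479001600 × 2 = 958003200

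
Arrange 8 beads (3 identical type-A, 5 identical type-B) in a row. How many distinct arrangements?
8! / (3! × 5!) = 56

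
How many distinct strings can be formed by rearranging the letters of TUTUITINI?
9! / (3! × 2! × 1! × 3!) = 5040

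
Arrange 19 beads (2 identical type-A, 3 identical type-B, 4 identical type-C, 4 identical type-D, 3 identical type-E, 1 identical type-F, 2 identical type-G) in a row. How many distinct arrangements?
19! / (2! × 3! × 4! × 4! × 3! × 1! × 2!) = 1466593128000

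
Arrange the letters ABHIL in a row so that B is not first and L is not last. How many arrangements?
By inclusion-exclusion: 5! - 2×(5-1)! + (5-2)! = 120 - 48 + 6 = 78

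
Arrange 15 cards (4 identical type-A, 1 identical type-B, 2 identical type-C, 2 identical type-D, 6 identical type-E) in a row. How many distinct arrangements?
15! / (4! × 1! × 2! × 2! × 6!) = 18918900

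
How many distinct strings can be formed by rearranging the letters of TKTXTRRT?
8! / (1! × 1! × 2! × 4!) = 840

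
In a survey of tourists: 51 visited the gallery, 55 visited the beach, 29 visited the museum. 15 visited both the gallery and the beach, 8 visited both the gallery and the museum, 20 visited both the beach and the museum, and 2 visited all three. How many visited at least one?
|A∪B∪C| = 51+55+29-15-8-20+2 = 94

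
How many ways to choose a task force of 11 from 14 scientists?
C(14,11) = 14!/(11!×3!) = 364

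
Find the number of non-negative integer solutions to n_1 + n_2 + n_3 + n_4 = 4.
C(4+4-1, 4-1) = C(7, 3) = 35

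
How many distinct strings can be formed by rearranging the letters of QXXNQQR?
7! / (3! × 1! × 1! × 2!) = 420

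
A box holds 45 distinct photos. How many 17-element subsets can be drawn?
C(45,17) = 45!/(17!×28!) = 1103068603890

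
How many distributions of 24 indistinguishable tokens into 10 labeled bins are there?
C(24+10-1, 10-1) = C(33, 9) = 38567100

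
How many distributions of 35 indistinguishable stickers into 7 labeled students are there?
C(35+7-1, 7-1) = C(41, 6) = 4496388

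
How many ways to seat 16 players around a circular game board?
Circular: fix one position, arrange the rest. (16-1)! = 1307674368000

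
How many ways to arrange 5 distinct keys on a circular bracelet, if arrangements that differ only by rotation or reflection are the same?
(5-1)!/2 = 24/2 = 12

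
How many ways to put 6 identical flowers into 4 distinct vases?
C(6+4-1, 4-1) = C(9, 3) = 84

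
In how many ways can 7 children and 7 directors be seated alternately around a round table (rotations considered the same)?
Fix one of the children: (7-1)! ways for the remaining children, × 7! ways for the directors = 720 × 5040 = 3628800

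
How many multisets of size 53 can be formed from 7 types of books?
C(53+7-1, 7-1) = C(59, 6) = 45057474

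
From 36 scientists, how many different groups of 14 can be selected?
C(36,14) = 36!/(14!×22!) = 3796297200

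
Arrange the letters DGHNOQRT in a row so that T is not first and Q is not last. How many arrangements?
By inclusion-exclusion: 8! - 2×(8-1)! + (8-2)! = 40320 - 10080 + 720 = 30960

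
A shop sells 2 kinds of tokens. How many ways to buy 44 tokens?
C(44+2-1, 2-1) = C(45, 1) = 45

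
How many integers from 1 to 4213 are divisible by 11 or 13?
⌊4213/11⌋ + ⌊4213/13⌋ - ⌊4213/143⌋ = 383 + 324 - 29 = 678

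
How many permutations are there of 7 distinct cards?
7! = 5040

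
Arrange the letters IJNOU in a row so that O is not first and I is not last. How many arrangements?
By inclusion-exclusion: 5! - 2×(5-1)! + (5-2)! = 120 - 48 + 6 = 78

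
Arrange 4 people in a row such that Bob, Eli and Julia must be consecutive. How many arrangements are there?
Treat the 3 as one block: (4-3+1)! × 3! = 2 × 6 = 12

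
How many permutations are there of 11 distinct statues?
11! = 39916800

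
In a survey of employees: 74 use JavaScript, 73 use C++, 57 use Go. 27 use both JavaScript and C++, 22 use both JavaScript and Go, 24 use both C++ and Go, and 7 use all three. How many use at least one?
|A∪B∪C| = 74+73+57-27-22-24+7 = 138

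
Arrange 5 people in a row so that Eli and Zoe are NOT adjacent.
Total - adjacent = 5! - (5-1)!×2 = 120 - 48 = 72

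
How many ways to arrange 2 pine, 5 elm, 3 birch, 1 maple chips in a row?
11! / (2! × 5! × 3! × 1!) = 27720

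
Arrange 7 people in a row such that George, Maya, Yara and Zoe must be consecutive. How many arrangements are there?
Treat the 4 as one block: (7-4+1)! × 4! = 24 × 24 = 576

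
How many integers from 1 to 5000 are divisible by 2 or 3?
⌊5000/2⌋ + ⌊5000/3⌋ - ⌊5000/6⌋ = 2500 + 1666 - 833 = 3333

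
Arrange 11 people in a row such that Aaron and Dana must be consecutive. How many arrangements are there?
Treat the 2 as one block: (11-2+1)! × 2! = 3628800 × 2 = 7257600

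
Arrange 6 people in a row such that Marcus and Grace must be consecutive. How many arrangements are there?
Treat the 2 as one block: (6-2+1)! × 2! = 120 × 2 = 240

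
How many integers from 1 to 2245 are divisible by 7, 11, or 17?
⌊2245/7⌋+⌊2245/11⌋+⌊2245/17⌋ - ⌊2245/77⌋-⌊2245/119⌋-⌊2245/187⌋ + ⌊2245/1309⌋ = 320+204+132 - 29-18-12 + 1 = 598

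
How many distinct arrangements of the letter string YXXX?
4! / (3! × 1!) = 4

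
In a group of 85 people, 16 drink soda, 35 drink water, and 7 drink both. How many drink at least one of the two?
|A∪B| = |A| + |B| - |A∩B| = 16 + 35 - 7 = 44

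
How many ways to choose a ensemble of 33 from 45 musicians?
C(45,33) = 45!/(33!×12!) = 28760021745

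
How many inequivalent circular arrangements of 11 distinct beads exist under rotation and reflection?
(11-1)!/2 = 3628800/2 = 1814400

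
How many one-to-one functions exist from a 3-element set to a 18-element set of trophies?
P(18,3) = 18!/(18-3)! = 4896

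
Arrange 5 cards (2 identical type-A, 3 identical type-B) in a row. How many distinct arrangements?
5! / (2! × 3!) = 10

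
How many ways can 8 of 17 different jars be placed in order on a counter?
P(17,8) = 17!/(17-8)! = 980179200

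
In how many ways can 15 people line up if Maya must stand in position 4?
Fix one position: (15-1)! = 87178291200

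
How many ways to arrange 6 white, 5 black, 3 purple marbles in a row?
14! / (6! × 5! × 3!) = 168168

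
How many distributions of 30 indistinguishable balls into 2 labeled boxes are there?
C(30+2-1, 2-1) = C(31, 1) = 31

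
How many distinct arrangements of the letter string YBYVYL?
6! / (3! × 1! × 1! × 1!) = 120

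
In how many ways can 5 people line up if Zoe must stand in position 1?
Fix one position: (5-1)! = 24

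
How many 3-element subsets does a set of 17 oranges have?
C(17,3) = 17!/(3!×14!) = 680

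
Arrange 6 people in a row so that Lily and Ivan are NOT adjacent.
Total - adjacent = 6! - (6-1)!×2 = 720 - 240 = 480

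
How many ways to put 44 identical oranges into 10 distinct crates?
C(44+10-1, 10-1) = C(53, 9) = 4431613550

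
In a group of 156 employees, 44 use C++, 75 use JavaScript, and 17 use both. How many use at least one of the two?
|A∪B| = |A| + |B| - |A∩B| = 44 + 75 - 17 = 102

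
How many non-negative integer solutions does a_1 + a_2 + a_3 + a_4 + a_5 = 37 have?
C(37+5-1, 5-1) = C(41, 4) = 101270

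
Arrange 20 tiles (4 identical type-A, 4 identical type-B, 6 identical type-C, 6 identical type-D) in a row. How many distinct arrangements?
20! / (4! × 4! × 6! × 6!) = 8147739600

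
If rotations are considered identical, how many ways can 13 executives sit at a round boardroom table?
Circular: fix one position, arrange the rest. (13-1)! = 479001600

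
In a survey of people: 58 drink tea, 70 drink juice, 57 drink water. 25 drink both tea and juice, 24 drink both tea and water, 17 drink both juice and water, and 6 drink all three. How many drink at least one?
|A∪B∪C| = 58+70+57-25-24-17+6 = 125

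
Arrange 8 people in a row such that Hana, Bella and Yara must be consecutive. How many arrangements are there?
Treat the 3 as one block: (8-3+1)! × 3! = 720 × 6 = 4320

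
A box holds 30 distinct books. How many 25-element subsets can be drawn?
C(30,25) = 30!/(25!×5!) = 142506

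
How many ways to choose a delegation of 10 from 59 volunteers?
C(59,10) = 59!/(10!×49!) = 62828356305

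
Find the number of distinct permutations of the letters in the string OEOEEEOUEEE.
11! / (1! × 7! × 3!) = 1320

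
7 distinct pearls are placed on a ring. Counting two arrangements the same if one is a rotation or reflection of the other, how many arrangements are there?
(7-1)!/2 = 720/2 = 360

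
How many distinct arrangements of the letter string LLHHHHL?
7! / (3! × 4!) = 35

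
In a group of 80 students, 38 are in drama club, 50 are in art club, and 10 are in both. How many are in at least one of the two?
|A∪B| = |A| + |B| - |A∩B| = 38 + 50 - 10 = 78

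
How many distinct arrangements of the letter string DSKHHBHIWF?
10! / (1! × 3! × 1! × 1! × 1! × 1! × 1! × 1!) = 604800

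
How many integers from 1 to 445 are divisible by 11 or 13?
⌊445/11⌋ + ⌊445/13⌋ - ⌊445/143⌋ = 40 + 34 - 3 = 71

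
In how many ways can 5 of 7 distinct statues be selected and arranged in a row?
P(7,5) = 7!/(7-5)! = 2520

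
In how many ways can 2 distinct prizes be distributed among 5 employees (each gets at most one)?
P(5,2) = 5!/(5-2)! = 20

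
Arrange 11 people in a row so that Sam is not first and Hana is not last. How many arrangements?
By inclusion-exclusion: 11! - 2×(11-1)! + (11-2)! = 39916800 - 7257600 + 362880 = 33022080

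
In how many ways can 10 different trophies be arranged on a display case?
10! = 3628800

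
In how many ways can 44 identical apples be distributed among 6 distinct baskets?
C(44+6-1, 6-1) = C(49, 5) = 1906884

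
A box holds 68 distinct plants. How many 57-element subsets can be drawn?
C(68,57) = 68!/(57!×11!) = 1533058025824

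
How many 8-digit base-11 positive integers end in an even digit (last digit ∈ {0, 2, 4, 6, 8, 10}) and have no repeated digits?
Last∈{0,2,4,6,8,10}. Last=0: 604800. Last nonzero: 5×9×P(9,6) = 2721600. Total = 3326400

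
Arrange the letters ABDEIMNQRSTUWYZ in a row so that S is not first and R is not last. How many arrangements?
By inclusion-exclusion: 15! - 2×(15-1)! + (15-2)! = 1307674368000 - 174356582400 + 6227020800 = 1139544806400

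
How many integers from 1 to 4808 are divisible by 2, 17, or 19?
⌊4808/2⌋+⌊4808/17⌋+⌊4808/19⌋ - ⌊4808/34⌋-⌊4808/38⌋-⌊4808/323⌋ + ⌊4808/646⌋ = 2404+282+253 - 141-126-14 + 7 = 2665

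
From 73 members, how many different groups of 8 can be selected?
C(73,8) = 73!/(8!×65!) = 13442126049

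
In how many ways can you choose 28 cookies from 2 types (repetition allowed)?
C(28+2-1, 2-1) = C(29, 1) = 29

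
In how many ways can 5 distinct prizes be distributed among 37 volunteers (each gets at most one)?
P(37,5) = 37!/(37-5)! = 52307640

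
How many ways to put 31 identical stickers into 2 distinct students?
C(31+2-1, 2-1) = C(32, 1) = 32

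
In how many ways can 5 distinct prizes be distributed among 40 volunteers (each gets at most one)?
P(40,5) = 40!/(40-5)! = 78960960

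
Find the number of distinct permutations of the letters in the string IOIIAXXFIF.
10! / (4! × 2! × 2! × 1! × 1!) = 37800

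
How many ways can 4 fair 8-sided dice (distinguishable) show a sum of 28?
Coefficient of x^28 in (x + x² + ... + x^8)^4. By inclusion-exclusion on dice exceeding 8: Σ_j (-1)^j C(4,j)·C(28-1-8j, 3) = C(4,0)·C(27,3) - C(4,1)·C(19,3) + C(4,2)·C(11,3) - C(4,3)·C(3,3) = 1·2925 - 4·969 + 6·165 - 4·1 = 35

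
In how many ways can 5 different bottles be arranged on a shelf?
5! = 120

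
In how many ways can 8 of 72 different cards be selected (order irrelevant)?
C(72,8) = 72!/(8!×64!) = 11969016345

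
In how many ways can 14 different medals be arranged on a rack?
14! = 87178291200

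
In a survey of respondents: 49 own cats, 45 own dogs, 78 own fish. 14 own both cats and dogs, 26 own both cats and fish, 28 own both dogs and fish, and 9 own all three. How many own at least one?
|A∪B∪C| = 49+45+78-14-26-28+9 = 113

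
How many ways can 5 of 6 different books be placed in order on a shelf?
P(6,5) = 6!/(6-5)! = 720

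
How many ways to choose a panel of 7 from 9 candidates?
C(9,7) = 9!/(7!×2!) = 36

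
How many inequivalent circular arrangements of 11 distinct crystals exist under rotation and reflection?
(11-1)!/2 = 3628800/2 = 1814400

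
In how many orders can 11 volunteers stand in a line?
11! = 39916800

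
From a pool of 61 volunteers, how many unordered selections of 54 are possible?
C(61,54) = 61!/(54!×7!) = 436270780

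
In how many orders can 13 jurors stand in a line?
13! = 6227020800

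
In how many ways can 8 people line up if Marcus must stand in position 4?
Fix one position: (8-1)! = 5040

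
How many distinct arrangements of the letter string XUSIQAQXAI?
10! / (1! × 2! × 2! × 2! × 1! × 2!) = 226800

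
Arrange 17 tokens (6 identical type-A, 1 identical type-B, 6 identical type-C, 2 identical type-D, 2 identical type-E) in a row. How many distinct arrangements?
17! / (6! × 1! × 6! × 2! × 2!) = 171531360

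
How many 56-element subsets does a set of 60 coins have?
C(60,56) = 60!/(56!×4!) = 487635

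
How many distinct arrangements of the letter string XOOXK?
5! / (2! × 2! × 1!) = 30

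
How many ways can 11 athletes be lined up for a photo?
11! = 39916800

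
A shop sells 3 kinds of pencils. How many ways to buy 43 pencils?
C(43+3-1, 3-1) = C(45, 2) = 990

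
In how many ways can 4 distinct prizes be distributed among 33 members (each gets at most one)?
P(33,4) = 33!/(33-4)! = 982080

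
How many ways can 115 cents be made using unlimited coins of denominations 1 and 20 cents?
Coefficient of x^115 in 1/(1-x^1) · 1/(1-x^20). Use j coins of 20 for j = 0..⌊115/20⌋ = 5, the rest in 1s: 5 + 1 = 6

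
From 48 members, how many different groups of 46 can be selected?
C(48,46) = 48!/(46!×2!) = 1128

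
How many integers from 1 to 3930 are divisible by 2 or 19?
⌊3930/2⌋ + ⌊3930/19⌋ - ⌊3930/38⌋ = 1965 + 206 - 103 = 2068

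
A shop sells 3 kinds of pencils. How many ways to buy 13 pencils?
C(13+3-1, 3-1) = C(15, 2) = 105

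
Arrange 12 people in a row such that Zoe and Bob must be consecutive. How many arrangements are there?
Treat the 2 as one block: (12-2+1)! × 2! = 39916800 × 2 = 79833600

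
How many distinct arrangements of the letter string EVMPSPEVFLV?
11! / (1! × 3! × 1! × 2! × 2! × 1! × 1!) = 1663200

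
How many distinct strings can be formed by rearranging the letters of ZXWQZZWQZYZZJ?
13! / (2! × 2! × 6! × 1! × 1! × 1!) = 2162160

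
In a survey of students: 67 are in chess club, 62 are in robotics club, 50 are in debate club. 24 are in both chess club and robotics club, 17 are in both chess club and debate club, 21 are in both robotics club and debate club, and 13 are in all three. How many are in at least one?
|A∪B∪C| = 67+62+50-24-17-21+13 = 130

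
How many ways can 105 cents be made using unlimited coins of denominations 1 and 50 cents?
Coefficient of x^105 in 1/(1-x^1) · 1/(1-x^50). Use j coins of 50 for j = 0..⌊105/50⌋ = 2, the rest in 1s: 2 + 1 = 3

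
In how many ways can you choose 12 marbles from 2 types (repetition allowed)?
C(12+2-1, 2-1) = C(13, 1) = 13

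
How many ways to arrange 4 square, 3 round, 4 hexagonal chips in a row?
11! / (4! × 3! × 4!) = 11550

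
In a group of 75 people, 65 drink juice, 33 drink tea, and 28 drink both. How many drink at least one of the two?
|A∪B| = |A| + |B| - |A∩B| = 65 + 33 - 28 = 70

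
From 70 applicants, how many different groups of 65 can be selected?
C(70,65) = 70!/(65!×5!) = 12103014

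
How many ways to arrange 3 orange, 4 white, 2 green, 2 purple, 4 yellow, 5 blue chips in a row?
20! / (3! × 4! × 2! × 2! × 4! × 5!) = 1466593128000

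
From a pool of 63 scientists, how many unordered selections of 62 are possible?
C(63,62) = 63!/(62!×1!) = 63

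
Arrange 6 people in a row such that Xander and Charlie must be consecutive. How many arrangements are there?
Treat the 2 as one block: (6-2+1)! × 2! = 120 × 2 = 240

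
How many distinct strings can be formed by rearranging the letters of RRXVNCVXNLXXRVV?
15! / (1! × 4! × 2! × 1! × 4! × 3!) = 189189000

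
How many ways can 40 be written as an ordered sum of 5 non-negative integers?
C(40+5-1, 5-1) = C(44, 4) = 135751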